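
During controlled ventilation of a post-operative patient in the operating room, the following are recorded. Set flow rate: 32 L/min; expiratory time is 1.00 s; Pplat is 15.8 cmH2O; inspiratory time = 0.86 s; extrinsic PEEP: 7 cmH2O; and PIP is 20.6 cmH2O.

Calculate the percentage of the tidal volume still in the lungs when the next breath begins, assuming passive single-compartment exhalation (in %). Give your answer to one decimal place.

Flow: 32 L/min ÷ 60 = 0.5333 L/s.
Vt = flow × Ti = 0.5333 L/s × 0.86 s × 1000 mL/L = 458.64 mL.
R = (PIP − Pplat)/V̇ = (20.6 − 15.8) / 0.5333 = 4.8/0.5333 = 9.001 cmH2O·s/L.
C = Vt/(Pplat − PEEP) = 458.64 / (15.8 − 7) = 458.64/8.8 = 52.118 mL/cmH2O.
τ = R × C = 9.001 × 0.05212 L/cmH2O = 0.4691 s.
Fraction remaining at end-expiration = e^(−Te/τ) = e^(−1.00/0.4691) = 0.1186 → 11.86%.

11.9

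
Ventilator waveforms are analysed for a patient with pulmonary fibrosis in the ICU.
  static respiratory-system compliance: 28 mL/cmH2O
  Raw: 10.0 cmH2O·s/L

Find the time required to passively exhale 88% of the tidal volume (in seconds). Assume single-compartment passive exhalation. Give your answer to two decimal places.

τ = R × C = 10.0 × 28 mL/cmH2O = 10.0 × 0.028 L/cmH2O = 0.28 s.
Exhaled fraction f = 1 − e^(−t/τ) → t = −τ·ln(1 − f) = −0.28·ln(0.12) = 0.5937 s.

0.59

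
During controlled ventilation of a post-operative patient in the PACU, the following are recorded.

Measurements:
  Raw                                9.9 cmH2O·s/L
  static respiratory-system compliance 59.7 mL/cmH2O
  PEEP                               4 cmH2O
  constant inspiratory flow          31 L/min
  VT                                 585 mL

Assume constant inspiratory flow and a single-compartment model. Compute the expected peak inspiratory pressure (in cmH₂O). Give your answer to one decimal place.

Flow: 31 L/min ÷ 60 = 0.5167 L/s.
Equation of motion (constant flow): PIP = Vt/C + R·V̇ + PEEP.
PIP = 585/59.7 + 9.9×0.5167 + 4 = 9.799 + 5.115 + 4 = 18.914 cmH2O.

18.9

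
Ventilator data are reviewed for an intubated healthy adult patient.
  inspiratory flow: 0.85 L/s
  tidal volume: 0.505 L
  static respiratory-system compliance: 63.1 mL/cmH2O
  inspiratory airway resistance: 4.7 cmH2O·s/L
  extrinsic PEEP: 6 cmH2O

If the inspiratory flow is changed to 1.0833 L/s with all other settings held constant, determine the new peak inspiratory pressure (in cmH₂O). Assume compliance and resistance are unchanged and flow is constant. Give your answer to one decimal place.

PIP = Vt/C + R·V̇ + PEEP (constant-flow equation of motion).
Only the resistive term changes: ΔPIP = R × ΔV̇ = 4.7 × (1.0833 − 0.85) = 4.7 × 0.2333 = 1.097 cmH2O.
Original PIP = 505/63.1 + 4.7×0.85 + 6 = 17.998 cmH2O; new PIP = 17.998 + (1.097) = 19.095 cmH2O.

19.1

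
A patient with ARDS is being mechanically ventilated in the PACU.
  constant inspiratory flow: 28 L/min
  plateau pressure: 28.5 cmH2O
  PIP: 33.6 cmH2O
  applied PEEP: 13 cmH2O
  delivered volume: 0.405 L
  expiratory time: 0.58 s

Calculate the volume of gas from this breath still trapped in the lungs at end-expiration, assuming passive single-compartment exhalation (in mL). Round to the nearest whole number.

53

Flow: 28 L/min ÷ 60 = 0.4667 L/s.
R = (PIP − Pplat)/V̇ = (33.6 − 28.5) / 0.4667 = 5.1/0.4667 = 10.928 cmH2O·s/L.
C = Vt/(Pplat − PEEP) = 405.0 / (28.5 − 13) = 405.0/15.5 = 26.129 mL/cmH2O.
τ = R × C = 10.928 × 0.02613 L/cmH2O = 0.2855 s.
Fraction remaining = e^(−Te/τ) = e^(−0.58/0.2855) = 0.1311.
Trapped volume = 405.0 × 0.1311 = 53.096 mL.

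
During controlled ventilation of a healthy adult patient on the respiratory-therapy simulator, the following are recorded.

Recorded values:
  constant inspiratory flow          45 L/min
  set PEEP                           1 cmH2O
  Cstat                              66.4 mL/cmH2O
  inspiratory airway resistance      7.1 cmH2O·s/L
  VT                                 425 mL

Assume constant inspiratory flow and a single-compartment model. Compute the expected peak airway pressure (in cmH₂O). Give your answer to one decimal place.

12.7

Flow: 45 L/min ÷ 60 = 0.75 L/s.
Equation of motion (constant flow): PIP = Vt/C + R·V̇ + PEEP.
PIP = 425/66.4 + 7.1×0.75 + 1 = 6.401 + 5.325 + 1 = 12.726 cmH2O.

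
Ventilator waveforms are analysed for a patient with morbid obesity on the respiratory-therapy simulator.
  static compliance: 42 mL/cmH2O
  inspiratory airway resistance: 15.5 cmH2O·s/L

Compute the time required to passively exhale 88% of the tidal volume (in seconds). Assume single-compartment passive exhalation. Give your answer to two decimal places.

1.38

τ = R × C = 15.5 × 42 mL/cmH2O = 15.5 × 0.042 L/cmH2O = 0.651 s.
Exhaled fraction f = 1 − e^(−t/τ) → t = −τ·ln(1 − f) = −0.651·ln(0.12) = 1.38 s.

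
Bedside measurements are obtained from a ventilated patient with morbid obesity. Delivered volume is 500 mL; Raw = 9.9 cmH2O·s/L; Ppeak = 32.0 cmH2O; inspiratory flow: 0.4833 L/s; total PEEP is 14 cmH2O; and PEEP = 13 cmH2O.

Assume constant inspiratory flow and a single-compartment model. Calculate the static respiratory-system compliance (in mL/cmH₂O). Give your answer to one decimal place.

37.8

Total PEEP = 14 cmH2O (set 13 + intrinsic 1); this is the baseline alveolar pressure.
Equation of motion (constant flow): PIP = Vt/C + R·V̇ + PEEP.
Vt/C = PIP − R·V̇ − PEEP = 32.0 − 9.9×0.4833 − 14 = 32.0 − 4.785 − 14 = 13.215 cmH2O.
C = Vt / 13.215 = 500 / 13.215 = 37.836 mL/cmH2O.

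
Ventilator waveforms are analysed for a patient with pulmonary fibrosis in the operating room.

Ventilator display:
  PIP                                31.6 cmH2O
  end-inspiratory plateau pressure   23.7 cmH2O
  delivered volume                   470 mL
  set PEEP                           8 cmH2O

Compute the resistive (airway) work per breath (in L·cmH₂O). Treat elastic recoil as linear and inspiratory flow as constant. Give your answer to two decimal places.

3.71

With constant inspiratory flow the resistive pressure is constant at PIP − Pplat = 31.6 − 23.7 = 7.9 cmH2O, so resistive work = 7.9 × 0.470 = 3.713 L·cmH2O.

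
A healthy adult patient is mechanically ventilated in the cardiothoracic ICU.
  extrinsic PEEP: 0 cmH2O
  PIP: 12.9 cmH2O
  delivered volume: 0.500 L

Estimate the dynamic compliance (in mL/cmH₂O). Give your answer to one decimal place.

Dynamic compliance = Vt / (PIP − PEEP) = 500 / (12.9 − 0) = 500 / 12.9 = 38.76 mL/cmH2O.

38.8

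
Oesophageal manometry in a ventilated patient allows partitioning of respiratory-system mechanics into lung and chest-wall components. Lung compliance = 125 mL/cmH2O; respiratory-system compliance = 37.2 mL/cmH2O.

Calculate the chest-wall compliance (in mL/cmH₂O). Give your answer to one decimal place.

53.0

1/Ccw = 1/Crs − 1/CL.
1/Ccw = 1/37.2 − 1/125 = 0.01888.
Ccw = 52.966 mL/cmH2O.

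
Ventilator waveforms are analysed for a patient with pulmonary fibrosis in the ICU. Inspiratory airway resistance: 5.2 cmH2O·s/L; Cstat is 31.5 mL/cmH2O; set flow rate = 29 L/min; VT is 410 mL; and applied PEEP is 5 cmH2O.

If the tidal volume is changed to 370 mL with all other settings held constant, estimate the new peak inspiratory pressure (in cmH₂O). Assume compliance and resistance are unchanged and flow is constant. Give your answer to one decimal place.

19.3

Flow: 29 L/min ÷ 60 = 0.4833 L/s.
PIP = Vt/C + R·V̇ + PEEP (constant-flow equation of motion).
Only the elastic term changes: ΔPIP = ΔVt / C = (370 − 410) / 31.5 = -1.27 cmH2O.
Original PIP = 410/31.5 + 5.2×0.4833 + 5 = 20.529 cmH2O; new PIP = 20.529 + (-1.27) = 19.259 cmH2O.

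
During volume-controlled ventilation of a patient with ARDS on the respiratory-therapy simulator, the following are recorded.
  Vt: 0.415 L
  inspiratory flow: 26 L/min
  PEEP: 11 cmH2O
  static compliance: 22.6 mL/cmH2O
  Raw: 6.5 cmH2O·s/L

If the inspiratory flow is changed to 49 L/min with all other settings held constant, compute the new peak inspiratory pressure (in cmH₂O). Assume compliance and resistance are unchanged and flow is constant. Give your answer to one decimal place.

Flow: 26 L/min ÷ 60 = 0.4333 L/s.
New flow: 49 L/min ÷ 60 = 0.8167 L/s.
PIP = Vt/C + R·V̇ + PEEP (constant-flow equation of motion).
Only the resistive term changes: ΔPIP = R × ΔV̇ = 6.5 × (0.8167 − 0.4333) = 6.5 × 0.3834 = 2.492 cmH2O.
Original PIP = 415/22.6 + 6.5×0.4333 + 11 = 32.179 cmH2O; new PIP = 32.179 + (2.492) = 34.671 cmH2O.

34.7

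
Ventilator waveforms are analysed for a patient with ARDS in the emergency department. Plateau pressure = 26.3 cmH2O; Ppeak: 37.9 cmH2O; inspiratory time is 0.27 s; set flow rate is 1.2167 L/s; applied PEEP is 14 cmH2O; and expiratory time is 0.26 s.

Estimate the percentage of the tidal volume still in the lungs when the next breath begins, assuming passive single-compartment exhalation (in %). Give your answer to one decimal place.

36.0

Vt = flow × Ti = 1.2167 L/s × 0.27 s × 1000 mL/L = 328.51 mL.
R = (PIP − Pplat)/V̇ = (37.9 − 26.3) / 1.2167 = 11.6/1.2167 = 9.534 cmH2O·s/L.
C = Vt/(Pplat − PEEP) = 328.51 / (26.3 − 14) = 328.51/12.3 = 26.708 mL/cmH2O.
τ = R × C = 9.534 × 0.02671 L/cmH2O = 0.2547 s.
Fraction remaining at end-expiration = e^(−Te/τ) = e^(−0.26/0.2547) = 0.3603 → 36.03%.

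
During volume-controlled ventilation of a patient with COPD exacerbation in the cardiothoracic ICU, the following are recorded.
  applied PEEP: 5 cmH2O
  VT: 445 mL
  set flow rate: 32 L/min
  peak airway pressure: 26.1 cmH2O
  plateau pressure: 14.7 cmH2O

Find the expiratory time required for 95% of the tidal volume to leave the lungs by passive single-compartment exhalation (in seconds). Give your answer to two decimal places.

2.94

Flow: 32 L/min ÷ 60 = 0.5333 L/s.
R = (PIP − Pplat)/V̇ = (26.1 − 14.7) / 0.5333 = 11.4/0.5333 = 21.376 cmH2O·s/L.
C = Vt/(Pplat − PEEP) = 445.0 / (14.7 − 5) = 445.0/9.7 = 45.876 mL/cmH2O.
τ = R × C = 21.376 × 0.04588 L/cmH2O = 0.9807 s.
t = −τ·ln(1 − 0.95) = −0.9807·ln(0.05) = 2.938 s.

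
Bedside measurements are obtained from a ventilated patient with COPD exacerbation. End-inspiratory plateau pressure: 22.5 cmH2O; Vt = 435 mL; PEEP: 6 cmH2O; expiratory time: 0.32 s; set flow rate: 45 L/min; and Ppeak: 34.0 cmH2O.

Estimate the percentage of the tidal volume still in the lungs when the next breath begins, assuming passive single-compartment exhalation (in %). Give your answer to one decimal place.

45.3

Flow: 45 L/min ÷ 60 = 0.75 L/s.
R = (PIP − Pplat)/V̇ = (34.0 − 22.5) / 0.75 = 11.5/0.75 = 15.333 cmH2O·s/L.
C = Vt/(Pplat − PEEP) = 435.0 / (22.5 − 6) = 435.0/16.5 = 26.364 mL/cmH2O.
τ = R × C = 15.333 × 0.02636 L/cmH2O = 0.4042 s.
Fraction remaining at end-expiration = e^(−Te/τ) = e^(−0.32/0.4042) = 0.4531 → 45.31%.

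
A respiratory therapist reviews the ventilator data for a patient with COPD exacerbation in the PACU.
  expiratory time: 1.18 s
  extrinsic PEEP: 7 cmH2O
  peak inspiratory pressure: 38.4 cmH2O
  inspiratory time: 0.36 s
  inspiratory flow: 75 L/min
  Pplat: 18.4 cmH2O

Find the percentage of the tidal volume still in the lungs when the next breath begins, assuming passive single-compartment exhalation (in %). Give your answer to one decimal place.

15.4

Flow: 75 L/min ÷ 60 = 1.25 L/s.
Vt = flow × Ti = 1.25 L/s × 0.36 s × 1000 mL/L = 450.0 mL.
R = (PIP − Pplat)/V̇ = (38.4 − 18.4) / 1.25 = 20.0/1.25 = 16.0 cmH2O·s/L.
C = Vt/(Pplat − PEEP) = 450.0 / (18.4 − 7) = 450.0/11.4 = 39.474 mL/cmH2O.
τ = R × C = 16.0 × 0.03947 L/cmH2O = 0.6315 s.
Fraction remaining at end-expiration = e^(−Te/τ) = e^(−1.18/0.6315) = 0.1543 → 15.43%.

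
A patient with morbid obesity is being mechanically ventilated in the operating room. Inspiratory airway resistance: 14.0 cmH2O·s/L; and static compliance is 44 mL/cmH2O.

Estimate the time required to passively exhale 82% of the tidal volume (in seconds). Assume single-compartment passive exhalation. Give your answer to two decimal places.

τ = R × C = 14.0 × 44 mL/cmH2O = 14.0 × 0.044 L/cmH2O = 0.616 s.
Exhaled fraction f = 1 − e^(−t/τ) → t = −τ·ln(1 − f) = −0.616·ln(0.18) = 1.056 s.

1.06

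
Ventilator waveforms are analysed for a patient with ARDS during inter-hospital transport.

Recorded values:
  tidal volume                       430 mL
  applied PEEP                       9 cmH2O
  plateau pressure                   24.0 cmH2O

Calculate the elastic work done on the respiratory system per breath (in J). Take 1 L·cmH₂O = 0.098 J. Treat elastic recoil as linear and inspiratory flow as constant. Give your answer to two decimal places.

0.32

Elastic work ≈ ½ × (Pplat − PEEP) × Vt = 0.5 × (24.0 − 9) × 0.430 L = 0.5 × 15.0 × 0.430 = 3.225 L·cmH2O.
× 0.098 J/(L·cmH2O) → 0.3161 J.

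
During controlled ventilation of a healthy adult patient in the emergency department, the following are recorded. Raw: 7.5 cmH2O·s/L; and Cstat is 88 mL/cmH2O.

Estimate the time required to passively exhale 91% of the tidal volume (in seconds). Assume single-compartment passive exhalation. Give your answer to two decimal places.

τ = R × C = 7.5 × 88 mL/cmH2O = 7.5 × 0.088 L/cmH2O = 0.66 s.
Exhaled fraction f = 1 − e^(−t/τ) → t = −τ·ln(1 − f) = −0.66·ln(0.09) = 1.589 s.

1.59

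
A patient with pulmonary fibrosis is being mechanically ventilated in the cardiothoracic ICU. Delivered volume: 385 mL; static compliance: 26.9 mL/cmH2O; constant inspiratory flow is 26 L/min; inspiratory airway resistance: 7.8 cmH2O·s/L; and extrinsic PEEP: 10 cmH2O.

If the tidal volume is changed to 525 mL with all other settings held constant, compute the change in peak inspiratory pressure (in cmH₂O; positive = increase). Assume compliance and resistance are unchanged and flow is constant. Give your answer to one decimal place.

5.2

PIP = Vt/C + R·V̇ + PEEP (constant-flow equation of motion).
Only the elastic term changes: ΔPIP = ΔVt / C = (525 − 385) / 26.9 = 5.204 cmH2O.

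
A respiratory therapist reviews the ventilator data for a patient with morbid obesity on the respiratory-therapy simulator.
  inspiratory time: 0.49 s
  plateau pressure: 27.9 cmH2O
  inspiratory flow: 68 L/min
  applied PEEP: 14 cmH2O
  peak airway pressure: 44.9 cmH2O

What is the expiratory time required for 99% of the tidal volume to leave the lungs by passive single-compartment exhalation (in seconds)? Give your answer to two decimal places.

2.76

Flow: 68 L/min ÷ 60 = 1.1333 L/s.
Vt = flow × Ti = 1.1333 L/s × 0.49 s × 1000 mL/L = 555.32 mL.
R = (PIP − Pplat)/V̇ = (44.9 − 27.9) / 1.1333 = 17.0/1.1333 = 15.0 cmH2O·s/L.
C = Vt/(Pplat − PEEP) = 555.32 / (27.9 − 14) = 555.32/13.9 = 39.951 mL/cmH2O.
τ = R × C = 15.0 × 0.03995 L/cmH2O = 0.5993 s.
t = −τ·ln(1 − 0.99) = −0.5993·ln(0.01) = 2.76 s.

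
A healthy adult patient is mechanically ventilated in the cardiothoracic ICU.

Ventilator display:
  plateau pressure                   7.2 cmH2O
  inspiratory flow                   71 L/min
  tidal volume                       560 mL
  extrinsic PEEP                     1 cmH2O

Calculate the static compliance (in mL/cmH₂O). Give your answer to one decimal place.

90.3

Cstat = Vt / (Pplat − PEEP) = 560 / (7.2 − 1) = 560 / 6.2 = 90.323 mL/cmH2O.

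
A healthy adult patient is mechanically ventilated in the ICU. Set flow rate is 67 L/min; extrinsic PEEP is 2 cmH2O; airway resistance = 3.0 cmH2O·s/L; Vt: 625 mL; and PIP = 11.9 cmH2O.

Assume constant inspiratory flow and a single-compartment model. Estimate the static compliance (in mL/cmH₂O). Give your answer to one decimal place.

Flow: 67 L/min ÷ 60 = 1.1167 L/s.
Equation of motion (constant flow): PIP = Vt/C + R·V̇ + PEEP.
Vt/C = PIP − R·V̇ − PEEP = 11.9 − 3.0×1.1167 − 2 = 11.9 − 3.35 − 2 = 6.55 cmH2O.
C = Vt / 6.55 = 625 / 6.55 = 95.42 mL/cmH2O.

95.4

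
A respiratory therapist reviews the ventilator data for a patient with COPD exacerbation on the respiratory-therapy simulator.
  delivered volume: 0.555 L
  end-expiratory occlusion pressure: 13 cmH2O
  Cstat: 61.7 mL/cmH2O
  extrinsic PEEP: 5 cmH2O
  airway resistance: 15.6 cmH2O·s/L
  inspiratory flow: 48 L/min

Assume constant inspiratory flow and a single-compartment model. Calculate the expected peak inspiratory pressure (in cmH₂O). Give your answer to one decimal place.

Flow: 48 L/min ÷ 60 = 0.8 L/s.
Total PEEP = 13 cmH2O (set 5 + intrinsic 8); this is the baseline alveolar pressure.
Equation of motion (constant flow): PIP = Vt/C + R·V̇ + PEEP.
PIP = 555/61.7 + 15.6×0.8 + 13 = 8.995 + 12.48 + 13 = 34.475 cmH2O.

34.5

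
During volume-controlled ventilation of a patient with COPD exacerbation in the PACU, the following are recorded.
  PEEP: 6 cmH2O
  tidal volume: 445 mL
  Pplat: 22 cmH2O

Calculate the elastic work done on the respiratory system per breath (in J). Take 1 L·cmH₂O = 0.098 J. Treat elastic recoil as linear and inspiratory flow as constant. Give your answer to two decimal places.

0.35

Elastic work ≈ ½ × (Pplat − PEEP) × Vt = 0.5 × (22 − 6) × 0.445 L = 0.5 × 16.0 × 0.445 = 3.56 L·cmH2O.
× 0.098 J/(L·cmH2O) → 0.3489 J.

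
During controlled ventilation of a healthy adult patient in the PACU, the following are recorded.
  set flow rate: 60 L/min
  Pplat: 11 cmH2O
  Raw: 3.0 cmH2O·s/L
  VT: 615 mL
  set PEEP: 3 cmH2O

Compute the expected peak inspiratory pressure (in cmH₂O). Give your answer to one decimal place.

Flow: 60 L/min ÷ 60 = 1 L/s.
PIP = Pplat + Raw × flow = 11 + 3.0 × 1 = 11 + 3.0 = 14.0 cmH2O.

14.0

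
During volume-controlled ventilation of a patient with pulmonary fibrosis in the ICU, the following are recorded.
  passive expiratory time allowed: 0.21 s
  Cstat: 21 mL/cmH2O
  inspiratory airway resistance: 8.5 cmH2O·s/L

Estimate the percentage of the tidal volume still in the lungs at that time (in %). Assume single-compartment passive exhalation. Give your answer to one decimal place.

τ = R × C = 8.5 × 21 mL/cmH2O = 8.5 × 0.021 L/cmH2O = 0.1785 s.
Passive exhalation: V(t)/V₀ = e^(−t/τ) = e^(−0.21/0.1785) = 0.3084.
Fraction remaining = 0.3084 → 30.84%.

30.8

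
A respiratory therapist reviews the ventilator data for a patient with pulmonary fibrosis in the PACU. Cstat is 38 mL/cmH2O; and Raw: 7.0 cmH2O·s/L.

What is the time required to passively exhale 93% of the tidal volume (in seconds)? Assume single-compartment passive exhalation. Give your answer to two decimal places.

0.71

τ = R × C = 7.0 × 38 mL/cmH2O = 7.0 × 0.038 L/cmH2O = 0.266 s.
Exhaled fraction f = 1 − e^(−t/τ) → t = −τ·ln(1 − f) = −0.266·ln(0.07) = 0.7074 s.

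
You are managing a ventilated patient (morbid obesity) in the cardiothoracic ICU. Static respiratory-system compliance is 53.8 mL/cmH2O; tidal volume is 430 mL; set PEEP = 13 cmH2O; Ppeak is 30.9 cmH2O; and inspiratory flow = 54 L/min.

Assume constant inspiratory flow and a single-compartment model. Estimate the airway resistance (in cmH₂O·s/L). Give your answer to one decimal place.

11.0

Flow: 54 L/min ÷ 60 = 0.9 L/s.
Equation of motion (constant flow): PIP = Vt/C + R·V̇ + PEEP.
R·V̇ = PIP − Vt/C − PEEP = 30.9 − 430/53.8 − 13 = 30.9 − 7.993 − 13 = 9.907 cmH2O.
R = 9.907 / 0.9 = 11.008 cmH2O·s/L.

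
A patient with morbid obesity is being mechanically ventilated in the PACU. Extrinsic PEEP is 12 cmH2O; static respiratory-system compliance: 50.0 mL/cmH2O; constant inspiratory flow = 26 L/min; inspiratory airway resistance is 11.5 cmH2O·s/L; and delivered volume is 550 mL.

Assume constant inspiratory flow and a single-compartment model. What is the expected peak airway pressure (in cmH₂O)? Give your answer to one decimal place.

28.0

Flow: 26 L/min ÷ 60 = 0.4333 L/s.
Equation of motion (constant flow): PIP = Vt/C + R·V̇ + PEEP.
PIP = 550/50.0 + 11.5×0.4333 + 12 = 11.0 + 4.983 + 12 = 27.983 cmH2O.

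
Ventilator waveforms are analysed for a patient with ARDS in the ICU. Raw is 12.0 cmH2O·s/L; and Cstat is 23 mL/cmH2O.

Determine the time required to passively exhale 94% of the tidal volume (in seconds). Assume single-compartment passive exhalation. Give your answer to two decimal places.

0.78

τ = R × C = 12.0 × 23 mL/cmH2O = 12.0 × 0.023 L/cmH2O = 0.276 s.
Exhaled fraction f = 1 − e^(−t/τ) → t = −τ·ln(1 − f) = −0.276·ln(0.06) = 0.7765 s.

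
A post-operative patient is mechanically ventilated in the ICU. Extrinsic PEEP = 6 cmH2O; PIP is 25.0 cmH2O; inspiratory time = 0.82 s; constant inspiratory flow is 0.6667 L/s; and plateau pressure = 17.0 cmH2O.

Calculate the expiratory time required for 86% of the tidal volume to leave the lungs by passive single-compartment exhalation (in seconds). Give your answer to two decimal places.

1.17

Vt = flow × Ti = 0.6667 L/s × 0.82 s × 1000 mL/L = 546.69 mL.
R = (PIP − Pplat)/V̇ = (25.0 − 17.0) / 0.6667 = 8.0/0.6667 = 11.999 cmH2O·s/L.
C = Vt/(Pplat − PEEP) = 546.69 / (17.0 − 6) = 546.69/11.0 = 49.699 mL/cmH2O.
τ = R × C = 11.999 × 0.0497 L/cmH2O = 0.5964 s.
t = −τ·ln(1 − 0.86) = −0.5964·ln(0.14) = 1.173 s.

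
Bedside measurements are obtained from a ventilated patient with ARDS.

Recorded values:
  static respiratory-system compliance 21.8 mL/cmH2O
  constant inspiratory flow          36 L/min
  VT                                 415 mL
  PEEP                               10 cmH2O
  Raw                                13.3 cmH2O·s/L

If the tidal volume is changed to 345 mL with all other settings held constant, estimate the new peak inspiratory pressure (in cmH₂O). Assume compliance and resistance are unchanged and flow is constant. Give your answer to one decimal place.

33.8

Flow: 36 L/min ÷ 60 = 0.6 L/s.
PIP = Vt/C + R·V̇ + PEEP (constant-flow equation of motion).
Only the elastic term changes: ΔPIP = ΔVt / C = (345 − 415) / 21.8 = -3.211 cmH2O.
Original PIP = 415/21.8 + 13.3×0.6 + 10 = 37.017 cmH2O; new PIP = 37.017 + (-3.211) = 33.806 cmH2O.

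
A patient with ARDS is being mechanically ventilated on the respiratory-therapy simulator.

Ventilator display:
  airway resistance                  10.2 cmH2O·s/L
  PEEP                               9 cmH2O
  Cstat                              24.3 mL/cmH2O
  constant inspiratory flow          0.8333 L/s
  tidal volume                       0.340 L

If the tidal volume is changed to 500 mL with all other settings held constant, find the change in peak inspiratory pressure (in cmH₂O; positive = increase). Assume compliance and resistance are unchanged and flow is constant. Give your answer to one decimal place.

6.6

PIP = Vt/C + R·V̇ + PEEP (constant-flow equation of motion).
Only the elastic term changes: ΔPIP = ΔVt / C = (500 − 340) / 24.3 = 6.584 cmH2O.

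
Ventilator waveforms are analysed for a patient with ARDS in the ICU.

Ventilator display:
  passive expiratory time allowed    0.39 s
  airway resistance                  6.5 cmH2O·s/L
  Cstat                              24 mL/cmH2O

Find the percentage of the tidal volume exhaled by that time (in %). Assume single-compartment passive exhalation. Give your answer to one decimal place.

τ = R × C = 6.5 × 24 mL/cmH2O = 6.5 × 0.024 L/cmH2O = 0.156 s.
Passive exhalation: V(t)/V₀ = e^(−t/τ) = e^(−0.39/0.156) = 0.08208.
Fraction exhaled = 1 − 0.08208 = 0.9179 → 91.79%.

91.8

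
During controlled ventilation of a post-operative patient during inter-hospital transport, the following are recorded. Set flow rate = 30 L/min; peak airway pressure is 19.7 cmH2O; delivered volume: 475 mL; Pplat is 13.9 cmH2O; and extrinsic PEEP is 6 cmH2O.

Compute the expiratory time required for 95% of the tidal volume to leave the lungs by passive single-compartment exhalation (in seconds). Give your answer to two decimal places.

2.09

Flow: 30 L/min ÷ 60 = 0.5 L/s.
R = (PIP − Pplat)/V̇ = (19.7 − 13.9) / 0.5 = 5.8/0.5 = 11.6 cmH2O·s/L.
C = Vt/(Pplat − PEEP) = 475.0 / (13.9 − 6) = 475.0/7.9 = 60.127 mL/cmH2O.
τ = R × C = 11.6 × 0.06013 L/cmH2O = 0.6975 s.
t = −τ·ln(1 − 0.95) = −0.6975·ln(0.05) = 2.09 s.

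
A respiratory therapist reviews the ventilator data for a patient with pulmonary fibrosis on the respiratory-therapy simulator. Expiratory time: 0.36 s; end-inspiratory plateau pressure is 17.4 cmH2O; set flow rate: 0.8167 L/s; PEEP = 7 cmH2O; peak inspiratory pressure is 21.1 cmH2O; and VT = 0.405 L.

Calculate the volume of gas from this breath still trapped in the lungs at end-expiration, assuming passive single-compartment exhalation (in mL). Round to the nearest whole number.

53

R = (PIP − Pplat)/V̇ = (21.1 − 17.4) / 0.8167 = 3.7/0.8167 = 4.53 cmH2O·s/L.
C = Vt/(Pplat − PEEP) = 405.0 / (17.4 − 7) = 405.0/10.4 = 38.942 mL/cmH2O.
τ = R × C = 4.53 × 0.03894 L/cmH2O = 0.1764 s.
Fraction remaining = e^(−Te/τ) = e^(−0.36/0.1764) = 0.1299.
Trapped volume = 405.0 × 0.1299 = 52.61 mL.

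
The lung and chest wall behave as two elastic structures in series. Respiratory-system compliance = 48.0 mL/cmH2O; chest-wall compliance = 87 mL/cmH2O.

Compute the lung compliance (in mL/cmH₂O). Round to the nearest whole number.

1/CL = 1/Crs − 1/Ccw.
1/CL = 1/48.0 − 1/87 = 0.009339.
CL = 107.08 mL/cmH2O.

107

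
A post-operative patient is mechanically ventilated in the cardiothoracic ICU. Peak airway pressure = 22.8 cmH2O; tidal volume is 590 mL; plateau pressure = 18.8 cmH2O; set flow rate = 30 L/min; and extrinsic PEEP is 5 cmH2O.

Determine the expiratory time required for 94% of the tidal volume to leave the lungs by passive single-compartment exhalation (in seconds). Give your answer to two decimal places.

0.96

Flow: 30 L/min ÷ 60 = 0.5 L/s.
R = (PIP − Pplat)/V̇ = (22.8 − 18.8) / 0.5 = 4.0/0.5 = 8.0 cmH2O·s/L.
C = Vt/(Pplat − PEEP) = 590.0 / (18.8 − 5) = 590.0/13.8 = 42.754 mL/cmH2O.
τ = R × C = 8.0 × 0.04275 L/cmH2O = 0.342 s.
t = −τ·ln(1 − 0.94) = −0.342·ln(0.06) = 0.9622 s.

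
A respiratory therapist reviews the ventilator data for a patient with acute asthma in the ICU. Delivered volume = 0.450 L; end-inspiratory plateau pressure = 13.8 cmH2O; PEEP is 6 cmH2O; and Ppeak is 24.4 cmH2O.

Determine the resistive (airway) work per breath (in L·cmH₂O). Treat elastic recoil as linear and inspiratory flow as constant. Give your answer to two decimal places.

4.77

With constant inspiratory flow the resistive pressure is constant at PIP − Pplat = 24.4 − 13.8 = 10.6 cmH2O, so resistive work = 10.6 × 0.450 = 4.77 L·cmH2O.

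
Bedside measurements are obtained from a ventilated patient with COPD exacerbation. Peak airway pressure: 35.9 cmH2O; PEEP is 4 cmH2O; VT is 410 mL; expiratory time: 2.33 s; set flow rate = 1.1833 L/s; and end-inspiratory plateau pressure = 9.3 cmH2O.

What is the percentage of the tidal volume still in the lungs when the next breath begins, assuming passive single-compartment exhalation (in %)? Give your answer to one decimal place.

R = (PIP − Pplat)/V̇ = (35.9 − 9.3) / 1.1833 = 26.6/1.1833 = 22.48 cmH2O·s/L.
C = Vt/(Pplat − PEEP) = 410.0 / (9.3 − 4) = 410.0/5.3 = 77.358 mL/cmH2O.
τ = R × C = 22.48 × 0.07736 L/cmH2O = 1.739 s.
Fraction remaining at end-expiration = e^(−Te/τ) = e^(−2.33/1.739) = 0.2619 → 26.19%.

26.2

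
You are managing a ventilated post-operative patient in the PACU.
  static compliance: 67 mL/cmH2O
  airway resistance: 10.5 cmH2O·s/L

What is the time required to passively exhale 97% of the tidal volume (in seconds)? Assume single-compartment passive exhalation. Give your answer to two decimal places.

2.47

τ = R × C = 10.5 × 67 mL/cmH2O = 10.5 × 0.067 L/cmH2O = 0.7035 s.
Exhaled fraction f = 1 − e^(−t/τ) → t = −τ·ln(1 − f) = −0.7035·ln(0.03) = 2.467 s.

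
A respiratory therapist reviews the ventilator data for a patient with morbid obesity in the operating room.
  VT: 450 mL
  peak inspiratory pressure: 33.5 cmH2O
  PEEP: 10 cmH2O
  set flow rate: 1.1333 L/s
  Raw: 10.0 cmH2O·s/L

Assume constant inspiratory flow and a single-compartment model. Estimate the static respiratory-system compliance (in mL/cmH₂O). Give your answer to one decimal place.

Equation of motion (constant flow): PIP = Vt/C + R·V̇ + PEEP.
Vt/C = PIP − R·V̇ − PEEP = 33.5 − 10.0×1.1333 − 10 = 33.5 − 11.333 − 10 = 12.167 cmH2O.
C = Vt / 12.167 = 450 / 12.167 = 36.985 mL/cmH2O.

37.0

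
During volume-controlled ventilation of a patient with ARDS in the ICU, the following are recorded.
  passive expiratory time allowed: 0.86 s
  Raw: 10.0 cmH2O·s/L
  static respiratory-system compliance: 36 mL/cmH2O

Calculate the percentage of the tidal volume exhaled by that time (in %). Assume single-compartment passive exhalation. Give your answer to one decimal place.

90.8

τ = R × C = 10.0 × 36 mL/cmH2O = 10.0 × 0.036 L/cmH2O = 0.36 s.
Passive exhalation: V(t)/V₀ = e^(−t/τ) = e^(−0.86/0.36) = 0.09173.
Fraction exhaled = 1 − 0.09173 = 0.9083 → 90.83%.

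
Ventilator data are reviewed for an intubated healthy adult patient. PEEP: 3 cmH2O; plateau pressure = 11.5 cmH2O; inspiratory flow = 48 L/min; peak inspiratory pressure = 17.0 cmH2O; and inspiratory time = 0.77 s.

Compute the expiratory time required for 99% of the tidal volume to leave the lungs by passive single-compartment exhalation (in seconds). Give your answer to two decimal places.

2.29

Flow: 48 L/min ÷ 60 = 0.8 L/s.
Vt = flow × Ti = 0.8 L/s × 0.77 s × 1000 mL/L = 616.0 mL.
R = (PIP − Pplat)/V̇ = (17.0 − 11.5) / 0.8 = 5.5/0.8 = 6.875 cmH2O·s/L.
C = Vt/(Pplat − PEEP) = 616.0 / (11.5 − 3) = 616.0/8.5 = 72.471 mL/cmH2O.
τ = R × C = 6.875 × 0.07247 L/cmH2O = 0.4982 s.
t = −τ·ln(1 − 0.99) = −0.4982·ln(0.01) = 2.294 s.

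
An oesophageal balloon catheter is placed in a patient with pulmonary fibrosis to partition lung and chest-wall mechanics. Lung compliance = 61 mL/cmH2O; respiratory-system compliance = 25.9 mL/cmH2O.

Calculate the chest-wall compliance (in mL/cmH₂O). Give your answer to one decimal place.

1/Ccw = 1/Crs − 1/CL.
1/Ccw = 1/25.9 − 1/61 = 0.02222.
Ccw = 45.005 mL/cmH2O.

45.0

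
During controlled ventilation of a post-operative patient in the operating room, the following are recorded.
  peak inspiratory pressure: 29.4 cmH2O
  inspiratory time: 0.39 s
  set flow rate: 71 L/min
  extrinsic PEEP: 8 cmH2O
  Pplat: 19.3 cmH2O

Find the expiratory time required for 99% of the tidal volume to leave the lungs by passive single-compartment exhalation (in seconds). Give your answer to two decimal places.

Flow: 71 L/min ÷ 60 = 1.1833 L/s.
Vt = flow × Ti = 1.1833 L/s × 0.39 s × 1000 mL/L = 461.49 mL.
R = (PIP − Pplat)/V̇ = (29.4 − 19.3) / 1.1833 = 10.1/1.1833 = 8.535 cmH2O·s/L.
C = Vt/(Pplat − PEEP) = 461.49 / (19.3 − 8) = 461.49/11.3 = 40.84 mL/cmH2O.
τ = R × C = 8.535 × 0.04084 L/cmH2O = 0.3486 s.
t = −τ·ln(1 − 0.99) = −0.3486·ln(0.01) = 1.605 s.

1.61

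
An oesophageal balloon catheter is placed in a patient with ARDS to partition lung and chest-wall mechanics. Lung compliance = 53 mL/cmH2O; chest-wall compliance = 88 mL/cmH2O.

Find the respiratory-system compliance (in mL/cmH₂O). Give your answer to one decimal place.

Lung and chest wall are elastances in series: 1/Crs = 1/CL + 1/Ccw.
1/Crs = 1/53 + 1/88 = 0.03023.
Crs = 33.08 mL/cmH2O.

33.1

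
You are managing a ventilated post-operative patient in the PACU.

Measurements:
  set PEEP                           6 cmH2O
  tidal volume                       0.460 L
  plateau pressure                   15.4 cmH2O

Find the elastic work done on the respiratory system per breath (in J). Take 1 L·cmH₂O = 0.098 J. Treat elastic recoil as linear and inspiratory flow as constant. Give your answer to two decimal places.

Elastic work ≈ ½ × (Pplat − PEEP) × Vt = 0.5 × (15.4 − 6) × 0.460 L = 0.5 × 9.4 × 0.460 = 2.162 L·cmH2O.
× 0.098 J/(L·cmH2O) → 0.2119 J.

0.21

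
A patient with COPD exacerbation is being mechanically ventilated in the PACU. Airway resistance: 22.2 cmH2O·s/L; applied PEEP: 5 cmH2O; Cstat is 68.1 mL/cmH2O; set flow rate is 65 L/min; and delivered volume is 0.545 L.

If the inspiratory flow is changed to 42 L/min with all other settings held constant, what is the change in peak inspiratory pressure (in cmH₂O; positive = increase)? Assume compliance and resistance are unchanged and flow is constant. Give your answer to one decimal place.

-8.5

Flow: 65 L/min ÷ 60 = 1.0833 L/s.
New flow: 42 L/min ÷ 60 = 0.7 L/s.
PIP = Vt/C + R·V̇ + PEEP (constant-flow equation of motion).
Only the resistive term changes: ΔPIP = R × ΔV̇ = 22.2 × (0.7 − 1.0833) = 22.2 × -0.3833 = -8.509 cmH2O.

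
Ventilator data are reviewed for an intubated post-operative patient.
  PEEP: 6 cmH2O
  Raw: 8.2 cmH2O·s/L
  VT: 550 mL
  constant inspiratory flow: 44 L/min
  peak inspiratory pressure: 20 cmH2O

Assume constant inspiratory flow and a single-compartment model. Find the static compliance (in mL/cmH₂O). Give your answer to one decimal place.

Flow: 44 L/min ÷ 60 = 0.7333 L/s.
Equation of motion (constant flow): PIP = Vt/C + R·V̇ + PEEP.
Vt/C = PIP − R·V̇ − PEEP = 20 − 8.2×0.7333 − 6 = 20 − 6.013 − 6 = 7.987 cmH2O.
C = Vt / 7.987 = 550 / 7.987 = 68.862 mL/cmH2O.

68.9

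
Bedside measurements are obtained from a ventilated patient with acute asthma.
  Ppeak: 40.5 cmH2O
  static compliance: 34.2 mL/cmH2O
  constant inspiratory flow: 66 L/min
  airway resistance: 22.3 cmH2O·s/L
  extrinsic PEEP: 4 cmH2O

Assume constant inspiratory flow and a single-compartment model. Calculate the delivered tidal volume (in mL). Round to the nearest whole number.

Flow: 66 L/min ÷ 60 = 1.1 L/s.
Equation of motion (constant flow): PIP = Vt/C + R·V̇ + PEEP.
Vt/C = PIP − R·V̇ − PEEP = 40.5 − 24.53 − 4 = 11.97 cmH2O.
Vt = C × 11.97 = 34.2 × 11.97 = 409.37 mL.

409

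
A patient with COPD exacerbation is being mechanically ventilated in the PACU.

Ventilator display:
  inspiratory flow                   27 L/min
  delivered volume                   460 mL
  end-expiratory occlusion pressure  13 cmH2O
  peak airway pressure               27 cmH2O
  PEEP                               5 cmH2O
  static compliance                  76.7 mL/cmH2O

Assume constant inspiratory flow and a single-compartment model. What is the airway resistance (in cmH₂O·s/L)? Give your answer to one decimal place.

17.8

Flow: 27 L/min ÷ 60 = 0.45 L/s.
Total PEEP = 13 cmH2O (set 5 + intrinsic 8); this is the baseline alveolar pressure.
Equation of motion (constant flow): PIP = Vt/C + R·V̇ + PEEP.
R·V̇ = PIP − Vt/C − PEEP = 27 − 460/76.7 − 13 = 27 − 5.997 − 13 = 8.003 cmH2O.
R = 8.003 / 0.45 = 17.784 cmH2O·s/L.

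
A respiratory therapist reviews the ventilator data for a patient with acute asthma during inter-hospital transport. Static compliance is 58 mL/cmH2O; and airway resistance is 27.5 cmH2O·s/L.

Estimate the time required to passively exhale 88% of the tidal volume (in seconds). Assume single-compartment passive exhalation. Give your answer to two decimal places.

3.38

τ = R × C = 27.5 × 58 mL/cmH2O = 27.5 × 0.058 L/cmH2O = 1.595 s.
Exhaled fraction f = 1 − e^(−t/τ) → t = −τ·ln(1 − f) = −1.595·ln(0.12) = 3.382 s.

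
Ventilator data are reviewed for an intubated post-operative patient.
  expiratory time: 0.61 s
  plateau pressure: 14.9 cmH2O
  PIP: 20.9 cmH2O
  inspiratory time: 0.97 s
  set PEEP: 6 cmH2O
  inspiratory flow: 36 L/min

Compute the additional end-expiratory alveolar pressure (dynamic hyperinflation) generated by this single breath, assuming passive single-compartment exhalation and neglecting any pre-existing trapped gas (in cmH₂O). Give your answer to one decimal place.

Flow: 36 L/min ÷ 60 = 0.6 L/s.
Vt = flow × Ti = 0.6 L/s × 0.97 s × 1000 mL/L = 582.0 mL.
R = (PIP − Pplat)/V̇ = (20.9 − 14.9) / 0.6 = 6.0/0.6 = 10.0 cmH2O·s/L.
C = Vt/(Pplat − PEEP) = 582.0 / (14.9 − 6) = 582.0/8.9 = 65.393 mL/cmH2O.
τ = R × C = 10.0 × 0.06539 L/cmH2O = 0.6539 s.
Fraction remaining = e^(−Te/τ) = e^(−0.61/0.6539) = 0.3934; trapped volume = 582.0 × 0.3934 = 228.96 mL.
Additional alveolar pressure from trapping ≈ V_trapped / C = 228.96 / 65.393 = 3.501 cmH2O.

3.5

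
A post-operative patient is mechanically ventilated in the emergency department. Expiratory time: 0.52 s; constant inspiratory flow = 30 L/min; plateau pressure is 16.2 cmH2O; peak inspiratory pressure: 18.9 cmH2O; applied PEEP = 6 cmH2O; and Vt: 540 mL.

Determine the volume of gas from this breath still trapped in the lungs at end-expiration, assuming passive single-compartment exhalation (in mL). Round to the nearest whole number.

Flow: 30 L/min ÷ 60 = 0.5 L/s.
R = (PIP − Pplat)/V̇ = (18.9 − 16.2) / 0.5 = 2.7/0.5 = 5.4 cmH2O·s/L.
C = Vt/(Pplat − PEEP) = 540.0 / (16.2 − 6) = 540.0/10.2 = 52.941 mL/cmH2O.
τ = R × C = 5.4 × 0.05294 L/cmH2O = 0.2859 s.
Fraction remaining = e^(−Te/τ) = e^(−0.52/0.2859) = 0.1622.
Trapped volume = 540.0 × 0.1622 = 87.588 mL.

88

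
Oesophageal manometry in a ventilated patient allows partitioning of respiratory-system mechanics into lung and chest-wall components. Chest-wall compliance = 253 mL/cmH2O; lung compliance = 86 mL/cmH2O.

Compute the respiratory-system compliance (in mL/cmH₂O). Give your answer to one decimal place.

Lung and chest wall are elastances in series: 1/Crs = 1/CL + 1/Ccw.
1/Crs = 1/86 + 1/253 = 0.01558.
Crs = 64.185 mL/cmH2O.

64.2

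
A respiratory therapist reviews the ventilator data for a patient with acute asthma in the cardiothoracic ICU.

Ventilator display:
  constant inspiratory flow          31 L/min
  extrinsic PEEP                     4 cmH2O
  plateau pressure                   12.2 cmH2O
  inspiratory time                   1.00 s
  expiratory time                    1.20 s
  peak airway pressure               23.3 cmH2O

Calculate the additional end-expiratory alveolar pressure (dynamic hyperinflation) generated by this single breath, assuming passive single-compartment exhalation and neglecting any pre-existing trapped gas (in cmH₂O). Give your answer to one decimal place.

3.4

Flow: 31 L/min ÷ 60 = 0.5167 L/s.
Vt = flow × Ti = 0.5167 L/s × 1.00 s × 1000 mL/L = 516.7 mL.
R = (PIP − Pplat)/V̇ = (23.3 − 12.2) / 0.5167 = 11.1/0.5167 = 21.482 cmH2O·s/L.
C = Vt/(Pplat − PEEP) = 516.7 / (12.2 − 4) = 516.7/8.2 = 63.012 mL/cmH2O.
τ = R × C = 21.482 × 0.06301 L/cmH2O = 1.354 s.
Fraction remaining = e^(−Te/τ) = e^(−1.20/1.354) = 0.4122; trapped volume = 516.7 × 0.4122 = 212.98 mL.
Additional alveolar pressure from trapping ≈ V_trapped / C = 212.98 / 63.012 = 3.38 cmH2O.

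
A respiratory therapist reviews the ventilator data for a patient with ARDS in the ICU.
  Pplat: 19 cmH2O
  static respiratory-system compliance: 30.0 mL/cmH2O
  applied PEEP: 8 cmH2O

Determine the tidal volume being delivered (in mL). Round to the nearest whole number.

Vt = Cstat × (Pplat − PEEP) = 30.0 × (19 − 8) = 30.0 × 11.0 = 330.0 mL.

330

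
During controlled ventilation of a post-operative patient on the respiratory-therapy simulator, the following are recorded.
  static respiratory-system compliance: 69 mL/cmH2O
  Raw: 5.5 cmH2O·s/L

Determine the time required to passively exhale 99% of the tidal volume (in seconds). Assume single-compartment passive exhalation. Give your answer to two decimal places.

τ = R × C = 5.5 × 69 mL/cmH2O = 5.5 × 0.069 L/cmH2O = 0.3795 s.
Exhaled fraction f = 1 − e^(−t/τ) → t = −τ·ln(1 − f) = −0.3795·ln(0.01) = 1.748 s.

1.75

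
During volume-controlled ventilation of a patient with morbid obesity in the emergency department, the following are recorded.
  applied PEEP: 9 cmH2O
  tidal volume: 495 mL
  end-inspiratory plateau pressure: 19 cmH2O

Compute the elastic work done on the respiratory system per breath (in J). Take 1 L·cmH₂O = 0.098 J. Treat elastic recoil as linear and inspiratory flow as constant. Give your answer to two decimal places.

Elastic work ≈ ½ × (Pplat − PEEP) × Vt = 0.5 × (19 − 9) × 0.495 L = 0.5 × 10.0 × 0.495 = 2.475 L·cmH2O.
× 0.098 J/(L·cmH2O) → 0.2426 J.

0.24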